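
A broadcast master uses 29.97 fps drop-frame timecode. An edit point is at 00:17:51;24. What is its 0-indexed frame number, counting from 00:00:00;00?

32122

Complete 10-minute blocks: 1, each 17982 frames → 17982.
Remaining 7 whole minutes in the current block: 1800 + 6 × 1798 = 12588 frames.
Within the current minute: 51 × 30 + 24 − 2 = 1552 (labels ;00/;01 skipped at this minute). Total = 17982 + 12588 + 1552 = 32122.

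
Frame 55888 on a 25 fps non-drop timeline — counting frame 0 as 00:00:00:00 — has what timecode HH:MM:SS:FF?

00:37:15:13

55888 ÷ 25 = 2235 full seconds, remainder 13 frames.
2235 s = 0 h 37 min 15 s.
Timecode: 00:37:15:13.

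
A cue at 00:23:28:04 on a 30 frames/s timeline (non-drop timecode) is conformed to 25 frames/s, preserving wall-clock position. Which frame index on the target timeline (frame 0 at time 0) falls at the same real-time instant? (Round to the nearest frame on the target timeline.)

Source frame index: (0×3600 + 23×60 + 28) × 30 + 4 = 42244.
Real time: 42244 / (30) = 21122/15 s.
Target frame: (21122/15) × (25) = 105610/3 ≈ 35203.333 → 35203.

frame 35203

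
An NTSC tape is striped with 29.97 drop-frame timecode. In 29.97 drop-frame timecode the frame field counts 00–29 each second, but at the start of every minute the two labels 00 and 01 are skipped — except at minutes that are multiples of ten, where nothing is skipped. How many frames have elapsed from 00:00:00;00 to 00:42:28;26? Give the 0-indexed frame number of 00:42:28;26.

76390

Complete 10-minute blocks: 4, each 17982 frames → 71928.
Remaining 2 whole minutes in the current block: 1800 + 1 × 1798 = 3598 frames.
Within the current minute: 28 × 30 + 26 − 2 = 864 (labels ;00/;01 skipped at this minute). Total = 71928 + 3598 + 864 = 76390.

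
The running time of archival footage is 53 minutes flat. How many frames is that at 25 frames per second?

79500 frames

53 min = 3180 s.
Frames = 3180 × 25 = 79500.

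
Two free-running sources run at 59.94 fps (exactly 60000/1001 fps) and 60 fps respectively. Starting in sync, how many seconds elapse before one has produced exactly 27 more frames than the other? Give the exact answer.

450.45 seconds

The gap grows by |60 − 60000/1001| = 60/1001 frames per second.
Time for a 27-frame gap: 27 ÷ (60/1001) = 450.45 s.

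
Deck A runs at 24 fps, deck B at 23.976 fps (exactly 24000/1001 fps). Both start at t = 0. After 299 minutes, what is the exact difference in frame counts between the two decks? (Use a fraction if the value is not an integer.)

299 min = 17940 s.
A emits 24 × 17940 = 430560 frames; B emits 24000/1001 × 17940 = 33120000/77.
Difference = 33120/77 frames (≈ 430.1299); B is behind A.

33120/77 frames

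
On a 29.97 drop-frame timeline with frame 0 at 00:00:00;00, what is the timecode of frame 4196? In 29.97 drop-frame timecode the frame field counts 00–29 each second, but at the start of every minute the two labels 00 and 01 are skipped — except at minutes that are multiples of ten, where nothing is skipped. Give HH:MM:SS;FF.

00:02:20;00

Each 10-minute DF block holds 10 × 60 × 30 − 9 × 2 = 17982 frames. 4196 ÷ 17982 → 0 full blocks, remainder 4196.
Within the partial block the first minute is 1800 frames and each further minute 1798, so 2 further minute boundaries passed. Total skipped labels = 18 × 0 + 2 × 2 = 4.
Non-drop label index = 4196 + 4 = 4200; at 30 labels/s that is 00:02:20:00, i.e. DF 00:02:20;00.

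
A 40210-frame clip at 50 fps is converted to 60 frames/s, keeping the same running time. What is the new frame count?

48252 frames

Target frames = source frames × (target rate / source rate) = 40210 × (60)/(50) = 40210 × 6/5 = 48252.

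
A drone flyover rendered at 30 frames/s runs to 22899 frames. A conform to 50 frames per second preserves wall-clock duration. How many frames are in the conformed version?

38165 frames

Frames at target rate = 22899 × (50) / (30) = 38165.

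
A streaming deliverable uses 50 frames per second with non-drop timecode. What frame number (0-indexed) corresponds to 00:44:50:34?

frame 134534

Total seconds to the label: (0 × 3600 + 44 × 60 + 50) = 2690.
Frame index = 2690 × 50 + 34 = 134534.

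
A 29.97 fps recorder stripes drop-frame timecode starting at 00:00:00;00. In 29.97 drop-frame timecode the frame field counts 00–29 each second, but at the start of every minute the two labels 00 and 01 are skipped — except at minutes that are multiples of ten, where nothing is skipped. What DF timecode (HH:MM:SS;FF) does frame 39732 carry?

00:22:05;22

Each 10-minute DF block holds 10 × 60 × 30 − 9 × 2 = 17982 frames. 39732 ÷ 17982 → 2 full blocks, remainder 3768.
Within the partial block the first minute is 1800 frames and each further minute 1798, so 2 further minute boundaries passed. Total skipped labels = 18 × 2 + 2 × 2 = 40.
Non-drop label index = 39732 + 40 = 39772; at 30 labels/s that is 00:22:05:22, i.e. DF 00:22:05;22.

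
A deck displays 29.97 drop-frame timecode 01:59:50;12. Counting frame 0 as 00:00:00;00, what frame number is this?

As if non-drop at 30 labels/s: (1 × 3600 + 59 × 60 + 50) × 30 + 12 = 215712.
Minute boundaries passed: 119; those not divisible by 10: 119 − 11 = 108; dropped labels = 2 × 108 = 216.
Actual frame index = 215712 − 216 = 215496.

215496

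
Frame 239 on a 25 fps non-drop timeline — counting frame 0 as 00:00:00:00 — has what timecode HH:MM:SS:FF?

239 ÷ 25 = 9 full seconds, remainder 14 frames.
9 s = 0 h 0 min 9 s.
Timecode: 00:00:09:14.

00:00:09:14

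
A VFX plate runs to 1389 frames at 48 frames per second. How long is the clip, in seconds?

Running time = 1389 / (48) = 28.9375 s.

28.9375 seconds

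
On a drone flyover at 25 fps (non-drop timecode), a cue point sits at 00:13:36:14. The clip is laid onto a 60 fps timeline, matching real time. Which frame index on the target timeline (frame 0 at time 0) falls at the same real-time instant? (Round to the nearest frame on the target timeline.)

Source frame index: (0×3600 + 13×60 + 36) × 25 + 14 = 20414.
Real time: 20414 / (25) = 20414/25 s.
Target frame: (20414/25) × (60) = 244968/5 ≈ 48993.600 → 48994.

frame 48994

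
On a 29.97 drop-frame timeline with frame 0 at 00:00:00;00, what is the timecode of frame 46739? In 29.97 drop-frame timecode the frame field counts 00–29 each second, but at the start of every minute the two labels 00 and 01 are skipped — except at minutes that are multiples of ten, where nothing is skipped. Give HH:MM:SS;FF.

Ten DF minutes hold 17982 frames, so frame 46739 lies in block 2 (frames 35964–53945) with 10775 frames into that block.
The block's first minute is 1800 frames and the rest 1798 each; 10775 frames reaches minute 5, so 2 × 18 + 5 × 2 = 46 labels have been skipped so far.
Adding those back, label number 46739 + 46 = 46785 at 30 labels/s is 1559 s + 15 f = 0 h 25 min 59 s frame 15, i.e. 00:25:59;15.

00:25:59;15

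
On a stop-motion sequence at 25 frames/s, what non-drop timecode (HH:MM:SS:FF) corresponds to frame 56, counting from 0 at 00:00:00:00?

56 ÷ 25 = 2 full seconds, remainder 6 frames.
2 s = 0 h 0 min 2 s.
Timecode: 00:00:02:06.

00:00:02:06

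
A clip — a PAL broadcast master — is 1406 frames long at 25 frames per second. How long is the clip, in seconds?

Running time = 1406 / (25) = 56.24 s.

56.24 seconds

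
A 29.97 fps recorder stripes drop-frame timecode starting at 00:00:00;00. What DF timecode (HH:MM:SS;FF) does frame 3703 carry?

Ten DF minutes hold 17982 frames, so frame 3703 lies in block 0 (frames 0–17981) with 3703 frames into that block.
The block's first minute is 1800 frames and the rest 1798 each; 3703 frames reaches minute 2, so 0 × 18 + 2 × 2 = 4 labels have been skipped so far.
Adding those back, label number 3703 + 4 = 3707 at 30 labels/s is 123 s + 17 f = 0 h 2 min 3 s frame 17, i.e. 00:02:03;17.

00:02:03;17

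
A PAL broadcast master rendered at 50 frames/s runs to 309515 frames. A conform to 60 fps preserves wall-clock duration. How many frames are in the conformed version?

Target frames = source frames × (target rate / source rate) = 309515 × (60)/(50) = 309515 × 6/5 = 371418.

371418 frames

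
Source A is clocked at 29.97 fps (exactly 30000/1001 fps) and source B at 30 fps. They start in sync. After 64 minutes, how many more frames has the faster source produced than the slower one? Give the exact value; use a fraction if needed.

64 min = 3840 s.
A emits 30000/1001 × 3840 = 115200000/1001 frames; B emits 30 × 3840 = 115200.
Difference = 115200/1001 frames (≈ 115.0849); B is ahead of A.

115200/1001 frames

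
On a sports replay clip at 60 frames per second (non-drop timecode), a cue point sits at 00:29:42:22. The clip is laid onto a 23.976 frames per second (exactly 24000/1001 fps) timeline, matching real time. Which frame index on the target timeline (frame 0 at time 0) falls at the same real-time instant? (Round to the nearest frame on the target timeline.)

Source frame index: (0×3600 + 29×60 + 42) × 60 + 22 = 106942.
Real time: 106942 / (60) = 53471/30 s.
Target frame: (53471/30) × (24000/1001) = 3888800/91 ≈ 42734.066 → 42734.

frame 42734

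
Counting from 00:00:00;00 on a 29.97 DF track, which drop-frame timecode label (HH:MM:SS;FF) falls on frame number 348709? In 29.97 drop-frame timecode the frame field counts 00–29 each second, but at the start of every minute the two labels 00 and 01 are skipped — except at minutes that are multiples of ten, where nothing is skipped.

03:13:55;07

Ten DF minutes hold 17982 frames, so frame 348709 lies in block 19 (frames 341658–359639) with 7051 frames into that block.
The block's first minute is 1800 frames and the rest 1798 each; 7051 frames reaches minute 3, so 19 × 18 + 3 × 2 = 348 labels have been skipped so far.
Adding those back, label number 348709 + 348 = 349057 at 30 labels/s is 11635 s + 7 f = 3 h 13 min 55 s frame 7, i.e. 03:13:55;07.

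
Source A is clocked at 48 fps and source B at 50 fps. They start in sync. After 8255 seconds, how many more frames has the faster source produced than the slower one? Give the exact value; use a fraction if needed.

16510 frames

A emits 48 × 8255 = 396240 frames; B emits 50 × 8255 = 412750.
Difference = 16510 frames; B is ahead of A.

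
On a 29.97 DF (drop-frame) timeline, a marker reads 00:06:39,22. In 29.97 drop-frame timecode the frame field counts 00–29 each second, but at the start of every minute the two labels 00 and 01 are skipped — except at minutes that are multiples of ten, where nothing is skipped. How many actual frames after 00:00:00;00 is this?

As if non-drop at 30 labels/s: (0 × 3600 + 6 × 60 + 39) × 30 + 22 = 11992.
Minute boundaries passed: 6; those not divisible by 10: 6 − 0 = 6; dropped labels = 2 × 6 = 12.
Actual frame index = 11992 − 12 = 11980.

11980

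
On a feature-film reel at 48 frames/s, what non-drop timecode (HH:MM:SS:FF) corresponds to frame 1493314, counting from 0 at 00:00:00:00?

1493314 ÷ 48 = 31110 full seconds, remainder 34 frames.
31110 s = 8 h 38 min 30 s.
Timecode: 08:38:30:34.

08:38:30:34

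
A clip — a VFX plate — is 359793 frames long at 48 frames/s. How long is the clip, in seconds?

7495.6875 seconds

Running time = 359793 / (48) = 7495.6875 s.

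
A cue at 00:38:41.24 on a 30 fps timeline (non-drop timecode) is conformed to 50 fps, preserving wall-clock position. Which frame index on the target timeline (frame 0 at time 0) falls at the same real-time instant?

Source frame index: (0×3600 + 38×60 + 41) × 30 + 24 = 69654.
Real time: 69654 / (30) = 11609/5 s.
Target frame: (11609/5) × (50) = 116090.

frame 116090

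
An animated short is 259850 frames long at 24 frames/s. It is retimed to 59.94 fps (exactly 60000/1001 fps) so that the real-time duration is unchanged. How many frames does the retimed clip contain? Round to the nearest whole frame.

Frames at target rate = 259850 × (60000/1001) / (24) = 649625000/1001 ≈ 648976.024.
Nearest whole frame: 648976.

648976 frames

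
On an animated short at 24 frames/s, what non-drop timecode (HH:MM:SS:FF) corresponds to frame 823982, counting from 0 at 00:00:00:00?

823982 ÷ 24 = 34332 full seconds, remainder 14 frames.
34332 s = 9 h 32 min 12 s.
Timecode: 09:32:12:14.

09:32:12:14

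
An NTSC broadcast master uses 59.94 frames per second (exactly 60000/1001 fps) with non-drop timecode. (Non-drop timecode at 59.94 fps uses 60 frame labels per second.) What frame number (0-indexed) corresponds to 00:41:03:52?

Total seconds to the label: (0 × 3600 + 41 × 60 + 3) = 2463.
Frame index = 2463 × 60 + 52 = 147832.

147832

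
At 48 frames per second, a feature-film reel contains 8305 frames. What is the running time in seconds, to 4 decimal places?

Running time = 8305 × 1/48 = 8305/48 s ≈ 173.0208 s.

173.0208 seconds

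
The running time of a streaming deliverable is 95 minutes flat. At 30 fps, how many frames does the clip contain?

95 min = 5700 s.
Frames = 5700 × 30 = 171000.

171000 frames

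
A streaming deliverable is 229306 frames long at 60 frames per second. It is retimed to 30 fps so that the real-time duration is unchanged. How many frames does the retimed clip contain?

Target frames = source frames × (target rate / source rate) = 229306 × (30)/(60) = 229306 × 1/2 = 114653.

114653 frames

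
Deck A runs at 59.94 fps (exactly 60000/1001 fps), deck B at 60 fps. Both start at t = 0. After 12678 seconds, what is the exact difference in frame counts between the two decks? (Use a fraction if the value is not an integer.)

A emits 60000/1001 × 12678 = 760680000/1001 frames; B emits 60 × 12678 = 760680.
Difference = 760680/1001 frames (≈ 759.9201); B is ahead of A.

760680/1001 frames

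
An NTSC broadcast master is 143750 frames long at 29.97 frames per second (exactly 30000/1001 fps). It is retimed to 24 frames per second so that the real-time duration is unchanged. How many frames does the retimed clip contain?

115115 frames

Target frames = source frames × (target rate / source rate) = 143750 × (24)/(30000/1001) = 143750 × 1001/1250 = 115115.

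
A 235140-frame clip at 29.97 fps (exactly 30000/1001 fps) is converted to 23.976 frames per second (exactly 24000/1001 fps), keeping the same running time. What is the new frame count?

188112 frames

Target frames = source frames × (target rate / source rate) = 235140 × (24000/1001)/(30000/1001) = 235140 × 4/5 = 188112.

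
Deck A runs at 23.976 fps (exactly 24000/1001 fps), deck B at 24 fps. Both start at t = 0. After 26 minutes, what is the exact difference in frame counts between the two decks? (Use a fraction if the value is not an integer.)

2880/77 frames

26 min = 1560 s.
A emits 24000/1001 × 1560 = 2880000/77 frames; B emits 24 × 1560 = 37440.
Difference = 2880/77 frames (≈ 37.4026); B is ahead of A.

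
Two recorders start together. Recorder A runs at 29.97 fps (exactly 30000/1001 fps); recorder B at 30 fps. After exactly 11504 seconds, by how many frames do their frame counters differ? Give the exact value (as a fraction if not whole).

345120/1001 frames

A emits 30000/1001 × 11504 = 345120000/1001 frames; B emits 30 × 11504 = 345120.
Difference = 345120/1001 frames (≈ 344.7752); B is ahead of A.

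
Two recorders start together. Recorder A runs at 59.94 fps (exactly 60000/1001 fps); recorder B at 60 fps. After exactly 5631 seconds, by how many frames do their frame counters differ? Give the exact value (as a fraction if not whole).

A emits 60000/1001 × 5631 = 337860000/1001 frames; B emits 60 × 5631 = 337860.
Difference = 337860/1001 frames (≈ 337.5225); B is ahead of A.

337860/1001 frames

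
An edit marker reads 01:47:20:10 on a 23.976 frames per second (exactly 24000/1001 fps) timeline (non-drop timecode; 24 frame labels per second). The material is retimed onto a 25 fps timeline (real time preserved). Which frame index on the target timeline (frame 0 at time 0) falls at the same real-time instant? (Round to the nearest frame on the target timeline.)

frame 161171

Source frame index: (1×3600 + 47×60 + 20) × 24 + 10 = 154570.
Real time: 154570 / (24000/1001) = 15472457/2400 s.
Target frame: (15472457/2400) × (25) = 15472457/96 ≈ 161171.427 → 161171.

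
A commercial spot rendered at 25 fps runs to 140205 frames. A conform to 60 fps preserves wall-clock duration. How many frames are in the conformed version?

Target frames = source frames × (target rate / source rate) = 140205 × (60)/(25) = 140205 × 12/5 = 336492.

336492 frames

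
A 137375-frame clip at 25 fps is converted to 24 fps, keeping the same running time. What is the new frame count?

131880 frames

Target frames = source frames × (target rate / source rate) = 137375 × (24)/(25) = 137375 × 24/25 = 131880.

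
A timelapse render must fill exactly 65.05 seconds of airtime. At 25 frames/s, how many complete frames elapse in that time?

1626 frames

Frames = 65.05 × 25 = 6505/4 ≈ 1626.2500.
Complete frames: 1626.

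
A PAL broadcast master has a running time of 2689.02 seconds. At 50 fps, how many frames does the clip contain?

134451 frames

Frames = 2689.02 × 50 = 134451.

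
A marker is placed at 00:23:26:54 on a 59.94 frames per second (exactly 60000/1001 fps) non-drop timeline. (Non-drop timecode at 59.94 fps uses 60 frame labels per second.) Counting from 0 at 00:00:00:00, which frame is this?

84414

Total seconds to the label: (0 × 3600 + 23 × 60 + 26) = 1406.
Frame index = 1406 × 60 + 54 = 84414.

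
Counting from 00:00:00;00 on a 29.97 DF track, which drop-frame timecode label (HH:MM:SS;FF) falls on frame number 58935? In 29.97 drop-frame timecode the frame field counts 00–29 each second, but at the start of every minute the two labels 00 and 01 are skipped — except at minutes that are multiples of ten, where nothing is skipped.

Each 10-minute DF block holds 10 × 60 × 30 − 9 × 2 = 17982 frames. 58935 ÷ 17982 → 3 full blocks, remainder 4989.
Within the partial block the first minute is 1800 frames and each further minute 1798, so 2 further minute boundaries passed. Total skipped labels = 18 × 3 + 2 × 2 = 58.
Non-drop label index = 58935 + 58 = 58993; at 30 labels/s that is 00:32:46:13, i.e. DF 00:32:46;13.

00:32:46;13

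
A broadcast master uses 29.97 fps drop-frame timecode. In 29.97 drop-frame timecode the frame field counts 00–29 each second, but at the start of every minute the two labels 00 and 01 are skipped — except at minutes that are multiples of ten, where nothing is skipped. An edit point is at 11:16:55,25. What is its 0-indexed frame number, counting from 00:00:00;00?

1217257

Complete 10-minute blocks: 67, each 17982 frames → 1204794.
Remaining 6 whole minutes in the current block: 1800 + 5 × 1798 = 10790 frames.
Within the current minute: 55 × 30 + 25 − 2 = 1673 (labels ;00/;01 skipped at this minute). Total = 1204794 + 10790 + 1673 = 1217257.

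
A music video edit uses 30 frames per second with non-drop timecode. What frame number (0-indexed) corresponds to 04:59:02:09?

frame 538269

Total seconds to the label: (4 × 3600 + 59 × 60 + 2) = 17942.
Frame index = 17942 × 30 + 9 = 538269.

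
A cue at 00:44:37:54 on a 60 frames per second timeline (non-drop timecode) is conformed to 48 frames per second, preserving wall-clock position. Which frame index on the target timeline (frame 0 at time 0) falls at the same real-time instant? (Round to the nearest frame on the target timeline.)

frame 128539

Source frame index: (0×3600 + 44×60 + 37) × 60 + 54 = 160674.
Real time: 160674 / (60) = 26779/10 s.
Target frame: (26779/10) × (48) = 642696/5 ≈ 128539.200 → 128539.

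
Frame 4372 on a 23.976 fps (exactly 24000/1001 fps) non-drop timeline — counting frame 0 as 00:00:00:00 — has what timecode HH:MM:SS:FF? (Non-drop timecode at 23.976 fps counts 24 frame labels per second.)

4372 ÷ 24 = 182 full seconds, remainder 4 frames.
182 s = 0 h 3 min 2 s.
Timecode: 00:03:02:04.

00:03:02:04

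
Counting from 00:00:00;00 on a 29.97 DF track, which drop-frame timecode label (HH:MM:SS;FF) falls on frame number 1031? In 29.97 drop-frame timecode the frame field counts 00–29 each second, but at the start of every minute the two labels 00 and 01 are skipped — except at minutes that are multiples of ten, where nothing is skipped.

00:00:34;11

Ten DF minutes hold 17982 frames, so frame 1031 lies in block 0 (frames 0–17981) with 1031 frames into that block.
The block's first minute is 1800 frames and the rest 1798 each; 1031 frames reaches minute 0, so 0 × 18 + 0 × 2 = 0 labels have been skipped so far.
Adding those back, label number 1031 + 0 = 1031 at 30 labels/s is 34 s + 11 f = 0 h 0 min 34 s frame 11, i.e. 00:00:34;11.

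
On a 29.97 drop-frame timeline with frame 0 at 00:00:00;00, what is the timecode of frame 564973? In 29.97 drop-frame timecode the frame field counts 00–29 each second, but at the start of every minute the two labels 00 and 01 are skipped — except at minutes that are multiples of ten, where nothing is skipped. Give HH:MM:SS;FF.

Ten DF minutes hold 17982 frames, so frame 564973 lies in block 31 (frames 557442–575423) with 7531 frames into that block.
The block's first minute is 1800 frames and the rest 1798 each; 7531 frames reaches minute 4, so 31 × 18 + 4 × 2 = 566 labels have been skipped so far.
Adding those back, label number 564973 + 566 = 565539 at 30 labels/s is 18851 s + 9 f = 5 h 14 min 11 s frame 9, i.e. 05:14:11;09.

05:14:11;09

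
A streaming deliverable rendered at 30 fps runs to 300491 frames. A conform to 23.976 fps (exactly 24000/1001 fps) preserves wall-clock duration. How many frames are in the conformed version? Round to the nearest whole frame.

Frames at target rate = 300491 × (24000/1001) / (30) = 240392800/1001 ≈ 240152.647.
Nearest whole frame: 240153.

240153 frames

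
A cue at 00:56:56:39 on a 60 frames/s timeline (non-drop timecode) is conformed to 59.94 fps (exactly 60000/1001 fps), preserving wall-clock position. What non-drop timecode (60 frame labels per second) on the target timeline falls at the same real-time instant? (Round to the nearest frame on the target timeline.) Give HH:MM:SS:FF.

00:56:53:14

Source frame index: (0×3600 + 56×60 + 56) × 60 + 39 = 204999.
Real time: 204999 / (60) = 68333/20 s.
Target frame: (68333/20) × (60000/1001) = 204999000/1001 ≈ 204794.206 → 204794.
At 60 labels/s: frame 204794 → 00:56:53:14.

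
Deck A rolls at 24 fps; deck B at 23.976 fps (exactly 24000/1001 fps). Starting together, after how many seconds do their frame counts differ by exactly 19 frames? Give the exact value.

19019/24 seconds

The gap grows by |24000/1001 − 24| = 24/1001 frames per second.
Time for a 19-frame gap: 19 ÷ (24/1001) = 19019/24 s.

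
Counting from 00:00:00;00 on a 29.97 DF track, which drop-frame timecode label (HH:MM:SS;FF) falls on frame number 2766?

Each 10-minute DF block holds 10 × 60 × 30 − 9 × 2 = 17982 frames. 2766 ÷ 17982 → 0 full blocks, remainder 2766.
Within the partial block the first minute is 1800 frames and each further minute 1798, so 1 further minute boundary passed. Total skipped labels = 18 × 0 + 2 × 1 = 2.
Non-drop label index = 2766 + 2 = 2768; at 30 labels/s that is 00:01:32:08, i.e. DF 00:01:32;08.

00:01:32;08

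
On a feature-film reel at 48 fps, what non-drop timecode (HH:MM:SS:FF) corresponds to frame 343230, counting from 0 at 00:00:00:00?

01:59:10:30

343230 ÷ 48 = 7150 full seconds, remainder 30 frames.
7150 s = 1 h 59 min 10 s.
Timecode: 01:59:10:30.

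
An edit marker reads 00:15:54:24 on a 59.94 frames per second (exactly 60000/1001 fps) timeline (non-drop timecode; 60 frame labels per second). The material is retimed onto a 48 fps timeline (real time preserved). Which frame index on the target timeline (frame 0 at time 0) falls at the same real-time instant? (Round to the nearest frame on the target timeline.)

frame 45857

Source frame index: (0×3600 + 15×60 + 54) × 60 + 24 = 57264.
Real time: 57264 / (60000/1001) = 1194193/1250 s.
Target frame: (1194193/1250) × (48) = 28660632/625 ≈ 45857.011 → 45857.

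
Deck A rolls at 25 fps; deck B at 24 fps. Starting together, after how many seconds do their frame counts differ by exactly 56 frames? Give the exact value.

The gap grows by |24 − 25| = 1 frame per second.
Time for a 56-frame gap: 56 ÷ (1) = 56 s.

56 seconds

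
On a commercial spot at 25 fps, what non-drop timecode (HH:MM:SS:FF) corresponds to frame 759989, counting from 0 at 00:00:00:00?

759989 ÷ 25 = 30399 full seconds, remainder 14 frames.
30399 s = 8 h 26 min 39 s.
Timecode: 08:26:39:14.

08:26:39:14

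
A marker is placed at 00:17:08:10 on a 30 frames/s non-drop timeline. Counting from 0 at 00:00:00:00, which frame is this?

frame 30850

Total seconds to the label: (0 × 3600 + 17 × 60 + 8) = 1028.
Frame index = 1028 × 30 + 10 = 30850.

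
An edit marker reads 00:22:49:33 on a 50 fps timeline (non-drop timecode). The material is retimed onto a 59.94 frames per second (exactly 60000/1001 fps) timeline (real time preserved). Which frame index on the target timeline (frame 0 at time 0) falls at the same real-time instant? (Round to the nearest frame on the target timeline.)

Source frame index: (0×3600 + 22×60 + 49) × 50 + 33 = 68483.
Real time: 68483 / (50) = 68483/50 s.
Target frame: (68483/50) × (60000/1001) = 82179600/1001 ≈ 82097.502 → 82098.

frame 82098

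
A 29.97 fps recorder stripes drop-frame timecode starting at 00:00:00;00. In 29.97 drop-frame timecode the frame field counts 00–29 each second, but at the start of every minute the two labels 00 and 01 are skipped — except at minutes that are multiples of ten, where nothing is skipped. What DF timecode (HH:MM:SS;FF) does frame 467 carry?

00:00:15;17

Ten DF minutes hold 17982 frames, so frame 467 lies in block 0 (frames 0–17981) with 467 frames into that block.
The block's first minute is 1800 frames and the rest 1798 each; 467 frames reaches minute 0, so 0 × 18 + 0 × 2 = 0 labels have been skipped so far.
Adding those back, label number 467 + 0 = 467 at 30 labels/s is 15 s + 17 f = 0 h 0 min 15 s frame 17, i.e. 00:00:15;17.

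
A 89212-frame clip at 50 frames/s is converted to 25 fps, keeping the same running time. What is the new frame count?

44606 frames

Target frames = source frames × (target rate / source rate) = 89212 × (25)/(50) = 89212 × 1/2 = 44606.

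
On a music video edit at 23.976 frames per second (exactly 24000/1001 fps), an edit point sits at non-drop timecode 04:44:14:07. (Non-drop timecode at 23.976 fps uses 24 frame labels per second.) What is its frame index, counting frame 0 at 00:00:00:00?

frame 409303

Total seconds to the label: (4 × 3600 + 44 × 60 + 14) = 17054.
Frame index = 17054 × 24 + 7 = 409303.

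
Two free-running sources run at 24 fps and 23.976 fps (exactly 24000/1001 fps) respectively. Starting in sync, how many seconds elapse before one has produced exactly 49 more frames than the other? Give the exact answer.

49049/24 seconds

The gap grows by |24000/1001 − 24| = 24/1001 frames per second.
Time for a 49-frame gap: 49 ÷ (24/1001) = 49049/24 s.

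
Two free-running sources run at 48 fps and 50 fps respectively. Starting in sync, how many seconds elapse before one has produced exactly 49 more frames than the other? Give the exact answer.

The gap grows by |50 − 48| = 2 frames per second.
Time for a 49-frame gap: 49 ÷ (2) = 24.5 s.

24.5 seconds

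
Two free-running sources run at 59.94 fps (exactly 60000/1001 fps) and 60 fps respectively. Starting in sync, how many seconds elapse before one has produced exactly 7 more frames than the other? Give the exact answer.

7007/60 seconds

The gap grows by |60 − 60000/1001| = 60/1001 frames per second.
Time for a 7-frame gap: 7 ÷ (60/1001) = 7007/60 s.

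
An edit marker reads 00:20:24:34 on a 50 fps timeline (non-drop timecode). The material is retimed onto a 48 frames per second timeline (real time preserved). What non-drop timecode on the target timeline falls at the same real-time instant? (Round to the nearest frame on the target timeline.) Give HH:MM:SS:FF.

Source frame index: (0×3600 + 20×60 + 24) × 50 + 34 = 61234.
Real time: 61234 / (50) = 30617/25 s.
Target frame: (30617/25) × (48) = 1469616/25 ≈ 58784.640 → 58785.
At 48 labels/s: frame 58785 → 00:20:24:33.

00:20:24:33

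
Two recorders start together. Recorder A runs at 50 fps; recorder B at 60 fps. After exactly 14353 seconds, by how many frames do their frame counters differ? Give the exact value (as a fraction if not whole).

A emits 50 × 14353 = 717650 frames; B emits 60 × 14353 = 861180.
Difference = 143530 frames; B is ahead of A.

143530 frames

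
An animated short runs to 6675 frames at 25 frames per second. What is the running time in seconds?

267 seconds

Running time = 6675 / (25) = 267 s.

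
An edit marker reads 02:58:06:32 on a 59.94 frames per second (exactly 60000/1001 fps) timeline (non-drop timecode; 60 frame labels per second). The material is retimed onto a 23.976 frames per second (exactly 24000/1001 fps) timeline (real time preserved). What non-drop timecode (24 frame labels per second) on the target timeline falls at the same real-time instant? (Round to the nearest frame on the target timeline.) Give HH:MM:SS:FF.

Source frame index: (2×3600 + 58×60 + 6) × 60 + 32 = 641192.
Real time: 641192 / (60000/1001) = 80229149/7500 s.
Target frame: (80229149/7500) × (24000/1001) = 1282384/5 ≈ 256476.800 → 256477.
At 24 labels/s: frame 256477 → 02:58:06:13.

02:58:06:13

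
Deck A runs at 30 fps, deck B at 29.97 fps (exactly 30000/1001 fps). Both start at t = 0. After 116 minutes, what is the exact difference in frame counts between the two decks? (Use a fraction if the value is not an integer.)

116 min = 6960 s.
A emits 30 × 6960 = 208800 frames; B emits 30000/1001 × 6960 = 208800000/1001.
Difference = 208800/1001 frames (≈ 208.5914); B is behind A.

208800/1001 frames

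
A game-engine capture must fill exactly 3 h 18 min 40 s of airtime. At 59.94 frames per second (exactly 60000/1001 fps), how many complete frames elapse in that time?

714485 frames

3 h 18 min 40 s = 11920 s.
Frames = 11920 × 60000/1001 = 715200000/1001 ≈ 714485.5145.
Complete frames: 714485.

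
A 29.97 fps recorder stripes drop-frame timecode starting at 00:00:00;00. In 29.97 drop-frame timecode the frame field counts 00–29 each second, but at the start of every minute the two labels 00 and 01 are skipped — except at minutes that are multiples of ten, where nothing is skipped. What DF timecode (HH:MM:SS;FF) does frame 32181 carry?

Ten DF minutes hold 17982 frames, so frame 32181 lies in block 1 (frames 17982–35963) with 14199 frames into that block.
The block's first minute is 1800 frames and the rest 1798 each; 14199 frames reaches minute 7, so 1 × 18 + 7 × 2 = 32 labels have been skipped so far.
Adding those back, label number 32181 + 32 = 32213 at 30 labels/s is 1073 s + 23 f = 0 h 17 min 53 s frame 23, i.e. 00:17:53;23.

00:17:53;23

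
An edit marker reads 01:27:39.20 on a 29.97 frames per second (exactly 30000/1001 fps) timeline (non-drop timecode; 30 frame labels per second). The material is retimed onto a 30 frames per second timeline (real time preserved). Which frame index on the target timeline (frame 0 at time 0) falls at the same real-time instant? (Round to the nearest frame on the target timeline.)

Source frame index: (1×3600 + 27×60 + 39) × 30 + 20 = 157790.
Real time: 157790 / (30000/1001) = 15794779/3000 s.
Target frame: (15794779/3000) × (30) = 15794779/100 ≈ 157947.790 → 157948.

frame 157948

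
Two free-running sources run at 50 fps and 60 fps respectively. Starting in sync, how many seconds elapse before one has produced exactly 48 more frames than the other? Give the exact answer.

The gap grows by |60 − 50| = 10 frames per second.
Time for a 48-frame gap: 48 ÷ (10) = 4.8 s.

4.8 seconds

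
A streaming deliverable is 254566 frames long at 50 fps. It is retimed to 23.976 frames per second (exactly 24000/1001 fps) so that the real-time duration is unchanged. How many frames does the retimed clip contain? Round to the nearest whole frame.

122070 frames

Frames at target rate = 254566 × (24000/1001) / (50) = 9399360/77 ≈ 122069.610.
Nearest whole frame: 122070.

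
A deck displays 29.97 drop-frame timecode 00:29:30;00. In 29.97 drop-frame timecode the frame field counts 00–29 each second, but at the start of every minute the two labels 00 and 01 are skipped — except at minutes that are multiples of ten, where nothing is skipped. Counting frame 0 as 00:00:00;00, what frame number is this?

As if non-drop at 30 labels/s: (0 × 3600 + 29 × 60 + 30) × 30 + 0 = 53100.
Minute boundaries passed: 29; those not divisible by 10: 29 − 2 = 27; dropped labels = 2 × 27 = 54.
Actual frame index = 53100 − 54 = 53046.

53046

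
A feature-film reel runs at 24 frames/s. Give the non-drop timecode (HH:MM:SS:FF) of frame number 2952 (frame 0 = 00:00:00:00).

2952 ÷ 24 = 123 full seconds, remainder 0 frames.
123 s = 0 h 2 min 3 s.
Timecode: 00:02:03:00.

00:02:03:00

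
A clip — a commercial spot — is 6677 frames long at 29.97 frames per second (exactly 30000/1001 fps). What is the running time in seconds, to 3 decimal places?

Running time = 6677 × 1001/30000 = 6683677/30000 s ≈ 222.789 s.

222.789 seconds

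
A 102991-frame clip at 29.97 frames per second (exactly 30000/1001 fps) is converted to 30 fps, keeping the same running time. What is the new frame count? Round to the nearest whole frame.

103094 frames

Frames at target rate = 102991 × (30) / (30000/1001) = 103093991/1000 ≈ 103093.991.
Nearest whole frame: 103094.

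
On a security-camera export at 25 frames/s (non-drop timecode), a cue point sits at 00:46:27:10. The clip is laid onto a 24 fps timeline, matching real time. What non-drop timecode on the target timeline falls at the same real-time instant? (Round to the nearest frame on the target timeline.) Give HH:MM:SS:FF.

00:46:27:10

Source frame index: (0×3600 + 46×60 + 27) × 25 + 10 = 69685.
Real time: 69685 / (25) = 13937/5 s.
Target frame: (13937/5) × (24) = 334488/5 ≈ 66897.600 → 66898.
At 24 labels/s: frame 66898 → 00:46:27:10.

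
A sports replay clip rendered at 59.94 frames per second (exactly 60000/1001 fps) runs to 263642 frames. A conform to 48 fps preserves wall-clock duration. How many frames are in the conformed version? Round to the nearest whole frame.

Frames at target rate = 263642 × (48) / (60000/1001) = 131952821/625 ≈ 211124.514.
Nearest whole frame: 211125.

211125 frames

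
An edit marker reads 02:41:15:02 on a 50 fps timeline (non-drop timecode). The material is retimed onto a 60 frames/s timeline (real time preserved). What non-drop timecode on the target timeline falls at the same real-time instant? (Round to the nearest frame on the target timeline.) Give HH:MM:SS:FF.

02:41:15:02

Source frame index: (2×3600 + 41×60 + 15) × 50 + 2 = 483752.
Real time: 483752 / (50) = 241876/25 s.
Target frame: (241876/25) × (60) = 2902512/5 ≈ 580502.400 → 580502.
At 60 labels/s: frame 580502 → 02:41:15:02.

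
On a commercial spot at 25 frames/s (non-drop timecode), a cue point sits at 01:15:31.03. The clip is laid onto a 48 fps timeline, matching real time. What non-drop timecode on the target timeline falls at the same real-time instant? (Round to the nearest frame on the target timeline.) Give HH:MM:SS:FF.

Source frame index: (1×3600 + 15×60 + 31) × 25 + 3 = 113278.
Real time: 113278 / (25) = 113278/25 s.
Target frame: (113278/25) × (48) = 5437344/25 ≈ 217493.760 → 217494.
At 48 labels/s: frame 217494 → 01:15:31:06.

01:15:31:06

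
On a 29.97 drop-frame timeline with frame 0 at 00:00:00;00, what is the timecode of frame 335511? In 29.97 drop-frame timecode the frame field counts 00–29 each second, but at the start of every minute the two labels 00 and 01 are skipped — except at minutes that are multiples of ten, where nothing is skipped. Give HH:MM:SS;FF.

Ten DF minutes hold 17982 frames, so frame 335511 lies in block 18 (frames 323676–341657) with 11835 frames into that block.
The block's first minute is 1800 frames and the rest 1798 each; 11835 frames reaches minute 6, so 18 × 18 + 6 × 2 = 336 labels have been skipped so far.
Adding those back, label number 335511 + 336 = 335847 at 30 labels/s is 11194 s + 27 f = 3 h 6 min 34 s frame 27, i.e. 03:06:34;27.

03:06:34;27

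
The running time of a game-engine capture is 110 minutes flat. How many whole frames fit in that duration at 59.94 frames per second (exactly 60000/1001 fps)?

110 min = 6600 s.
Frames = 6600 × 60000/1001 = 36000000/91 ≈ 395604.3956.
Complete frames: 395604.

395604 frames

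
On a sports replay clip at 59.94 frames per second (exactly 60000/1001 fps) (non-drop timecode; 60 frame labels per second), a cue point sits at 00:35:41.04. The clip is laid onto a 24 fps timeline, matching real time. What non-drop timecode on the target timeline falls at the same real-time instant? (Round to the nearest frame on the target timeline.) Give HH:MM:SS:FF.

Source frame index: (0×3600 + 35×60 + 41) × 60 + 4 = 128464.
Real time: 128464 / (60000/1001) = 8037029/3750 s.
Target frame: (8037029/3750) × (24) = 32148116/625 ≈ 51436.986 → 51437.
At 24 labels/s: frame 51437 → 00:35:43:05.

00:35:43:05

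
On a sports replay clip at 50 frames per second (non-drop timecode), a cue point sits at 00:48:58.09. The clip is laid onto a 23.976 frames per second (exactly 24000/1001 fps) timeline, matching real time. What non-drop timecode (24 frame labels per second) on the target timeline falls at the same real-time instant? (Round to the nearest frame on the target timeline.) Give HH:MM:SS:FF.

Source frame index: (0×3600 + 48×60 + 58) × 50 + 9 = 146909.
Real time: 146909 / (50) = 146909/50 s.
Target frame: (146909/50) × (24000/1001) = 10073760/143 ≈ 70445.874 → 70446.
At 24 labels/s: frame 70446 → 00:48:55:06.

00:48:55:06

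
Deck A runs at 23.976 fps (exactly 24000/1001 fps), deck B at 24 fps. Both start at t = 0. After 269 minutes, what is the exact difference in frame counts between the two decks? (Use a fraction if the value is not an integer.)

269 min = 16140 s.
A emits 24000/1001 × 16140 = 387360000/1001 frames; B emits 24 × 16140 = 387360.
Difference = 387360/1001 frames (≈ 386.9730); B is ahead of A.

387360/1001 frames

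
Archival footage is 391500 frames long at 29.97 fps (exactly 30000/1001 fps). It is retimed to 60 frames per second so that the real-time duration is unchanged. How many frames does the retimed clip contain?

Target frames = source frames × (target rate / source rate) = 391500 × (60)/(30000/1001) = 391500 × 1001/500 = 783783.

783783 frames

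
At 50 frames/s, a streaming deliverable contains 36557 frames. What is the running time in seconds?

Running time = 36557 / (50) = 731.14 s.

731.14 seconds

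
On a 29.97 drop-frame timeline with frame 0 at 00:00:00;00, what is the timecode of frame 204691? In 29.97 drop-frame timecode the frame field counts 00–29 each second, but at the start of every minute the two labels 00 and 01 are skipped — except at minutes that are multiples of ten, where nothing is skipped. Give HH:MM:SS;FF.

Each 10-minute DF block holds 10 × 60 × 30 − 9 × 2 = 17982 frames. 204691 ÷ 17982 → 11 full blocks, remainder 6889.
Within the partial block the first minute is 1800 frames and each further minute 1798, so 3 further minute boundaries passed. Total skipped labels = 18 × 11 + 2 × 3 = 204.
Non-drop label index = 204691 + 204 = 204895; at 30 labels/s that is 01:53:49:25, i.e. DF 01:53:49;25.

01:53:49;25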